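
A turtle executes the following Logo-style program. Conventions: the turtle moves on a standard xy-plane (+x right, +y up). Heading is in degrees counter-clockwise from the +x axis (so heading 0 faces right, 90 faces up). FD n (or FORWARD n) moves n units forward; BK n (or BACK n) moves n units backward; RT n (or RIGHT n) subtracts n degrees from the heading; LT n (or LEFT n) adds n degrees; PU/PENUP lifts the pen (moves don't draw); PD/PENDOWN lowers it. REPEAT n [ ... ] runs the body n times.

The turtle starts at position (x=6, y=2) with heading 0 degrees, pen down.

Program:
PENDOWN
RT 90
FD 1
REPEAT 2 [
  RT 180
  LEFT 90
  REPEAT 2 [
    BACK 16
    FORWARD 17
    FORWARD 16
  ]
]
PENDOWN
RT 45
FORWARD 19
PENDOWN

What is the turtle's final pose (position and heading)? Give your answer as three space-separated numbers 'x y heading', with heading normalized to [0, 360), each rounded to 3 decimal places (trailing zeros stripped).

Executing turtle program step by step:
Start: pos=(6,2), heading=0, pen down
PD: pen down
RT 90: heading 0 -> 270
FD 1: (6,2) -> (6,1) [heading=270, draw]
REPEAT 2 [
  -- iteration 1/2 --
  RT 180: heading 270 -> 90
  LT 90: heading 90 -> 180
  REPEAT 2 [
    -- iteration 1/2 --
    BK 16: (6,1) -> (22,1) [heading=180, draw]
    FD 17: (22,1) -> (5,1) [heading=180, draw]
    FD 16: (5,1) -> (-11,1) [heading=180, draw]
    -- iteration 2/2 --
    BK 16: (-11,1) -> (5,1) [heading=180, draw]
    FD 17: (5,1) -> (-12,1) [heading=180, draw]
    FD 16: (-12,1) -> (-28,1) [heading=180, draw]
  ]
  -- iteration 2/2 --
  RT 180: heading 180 -> 0
  LT 90: heading 0 -> 90
  REPEAT 2 [
    -- iteration 1/2 --
    BK 16: (-28,1) -> (-28,-15) [heading=90, draw]
    FD 17: (-28,-15) -> (-28,2) [heading=90, draw]
    FD 16: (-28,2) -> (-28,18) [heading=90, draw]
    -- iteration 2/2 --
    BK 16: (-28,18) -> (-28,2) [heading=90, draw]
    FD 17: (-28,2) -> (-28,19) [heading=90, draw]
    FD 16: (-28,19) -> (-28,35) [heading=90, draw]
  ]
]
PD: pen down
RT 45: heading 90 -> 45
FD 19: (-28,35) -> (-14.565,48.435) [heading=45, draw]
PD: pen down
Final: pos=(-14.565,48.435), heading=45, 14 segment(s) drawn

Answer: -14.565 48.435 45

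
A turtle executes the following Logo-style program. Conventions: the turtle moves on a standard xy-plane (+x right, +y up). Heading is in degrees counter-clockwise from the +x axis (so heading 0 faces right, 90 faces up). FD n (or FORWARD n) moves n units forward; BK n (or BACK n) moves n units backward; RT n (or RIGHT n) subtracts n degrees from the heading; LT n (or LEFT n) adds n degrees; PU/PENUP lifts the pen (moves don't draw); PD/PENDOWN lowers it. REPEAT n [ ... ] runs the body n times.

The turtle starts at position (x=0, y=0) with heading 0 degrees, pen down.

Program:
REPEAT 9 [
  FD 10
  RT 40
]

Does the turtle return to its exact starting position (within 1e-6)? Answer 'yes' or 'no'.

Executing turtle program step by step:
Start: pos=(0,0), heading=0, pen down
REPEAT 9 [
  -- iteration 1/9 --
  FD 10: (0,0) -> (10,0) [heading=0, draw]
  RT 40: heading 0 -> 320
  -- iteration 2/9 --
  FD 10: (10,0) -> (17.66,-6.428) [heading=320, draw]
  RT 40: heading 320 -> 280
  -- iteration 3/9 --
  FD 10: (17.66,-6.428) -> (19.397,-16.276) [heading=280, draw]
  RT 40: heading 280 -> 240
  -- iteration 4/9 --
  FD 10: (19.397,-16.276) -> (14.397,-24.936) [heading=240, draw]
  RT 40: heading 240 -> 200
  -- iteration 5/9 --
  FD 10: (14.397,-24.936) -> (5,-28.356) [heading=200, draw]
  RT 40: heading 200 -> 160
  -- iteration 6/9 --
  FD 10: (5,-28.356) -> (-4.397,-24.936) [heading=160, draw]
  RT 40: heading 160 -> 120
  -- iteration 7/9 --
  FD 10: (-4.397,-24.936) -> (-9.397,-16.276) [heading=120, draw]
  RT 40: heading 120 -> 80
  -- iteration 8/9 --
  FD 10: (-9.397,-16.276) -> (-7.66,-6.428) [heading=80, draw]
  RT 40: heading 80 -> 40
  -- iteration 9/9 --
  FD 10: (-7.66,-6.428) -> (0,0) [heading=40, draw]
  RT 40: heading 40 -> 0
]
Final: pos=(0,0), heading=0, 9 segment(s) drawn

Start position: (0, 0)
Final position: (0, 0)
Distance = 0; < 1e-6 -> CLOSED

Answer: yes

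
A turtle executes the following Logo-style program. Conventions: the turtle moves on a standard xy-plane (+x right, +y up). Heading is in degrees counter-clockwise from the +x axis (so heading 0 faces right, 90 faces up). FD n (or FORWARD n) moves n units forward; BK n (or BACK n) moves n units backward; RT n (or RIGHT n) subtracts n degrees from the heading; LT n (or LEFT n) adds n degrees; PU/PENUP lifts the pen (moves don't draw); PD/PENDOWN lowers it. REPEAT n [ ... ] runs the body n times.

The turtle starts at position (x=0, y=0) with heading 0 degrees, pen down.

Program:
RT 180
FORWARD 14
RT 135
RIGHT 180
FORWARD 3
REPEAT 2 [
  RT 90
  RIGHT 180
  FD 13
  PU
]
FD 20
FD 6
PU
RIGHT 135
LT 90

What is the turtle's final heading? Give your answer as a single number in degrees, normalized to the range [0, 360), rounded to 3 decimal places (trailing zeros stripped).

Executing turtle program step by step:
Start: pos=(0,0), heading=0, pen down
RT 180: heading 0 -> 180
FD 14: (0,0) -> (-14,0) [heading=180, draw]
RT 135: heading 180 -> 45
RT 180: heading 45 -> 225
FD 3: (-14,0) -> (-16.121,-2.121) [heading=225, draw]
REPEAT 2 [
  -- iteration 1/2 --
  RT 90: heading 225 -> 135
  RT 180: heading 135 -> 315
  FD 13: (-16.121,-2.121) -> (-6.929,-11.314) [heading=315, draw]
  PU: pen up
  -- iteration 2/2 --
  RT 90: heading 315 -> 225
  RT 180: heading 225 -> 45
  FD 13: (-6.929,-11.314) -> (2.263,-2.121) [heading=45, move]
  PU: pen up
]
FD 20: (2.263,-2.121) -> (16.406,12.021) [heading=45, move]
FD 6: (16.406,12.021) -> (20.648,16.263) [heading=45, move]
PU: pen up
RT 135: heading 45 -> 270
LT 90: heading 270 -> 0
Final: pos=(20.648,16.263), heading=0, 3 segment(s) drawn

Answer: 0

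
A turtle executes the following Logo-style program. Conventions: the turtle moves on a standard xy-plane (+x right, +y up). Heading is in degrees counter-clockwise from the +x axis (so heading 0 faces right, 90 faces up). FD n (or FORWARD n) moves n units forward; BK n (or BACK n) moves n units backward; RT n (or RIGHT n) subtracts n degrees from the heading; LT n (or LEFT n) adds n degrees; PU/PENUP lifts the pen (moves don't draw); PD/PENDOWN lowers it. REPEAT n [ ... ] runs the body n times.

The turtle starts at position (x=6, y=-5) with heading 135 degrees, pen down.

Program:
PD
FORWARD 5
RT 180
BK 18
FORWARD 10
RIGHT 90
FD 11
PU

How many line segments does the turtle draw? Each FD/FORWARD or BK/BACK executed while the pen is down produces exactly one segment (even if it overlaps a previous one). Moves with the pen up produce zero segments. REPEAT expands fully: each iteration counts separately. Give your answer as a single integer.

Answer: 4

Derivation:
Executing turtle program step by step:
Start: pos=(6,-5), heading=135, pen down
PD: pen down
FD 5: (6,-5) -> (2.464,-1.464) [heading=135, draw]
RT 180: heading 135 -> 315
BK 18: (2.464,-1.464) -> (-10.263,11.263) [heading=315, draw]
FD 10: (-10.263,11.263) -> (-3.192,4.192) [heading=315, draw]
RT 90: heading 315 -> 225
FD 11: (-3.192,4.192) -> (-10.971,-3.586) [heading=225, draw]
PU: pen up
Final: pos=(-10.971,-3.586), heading=225, 4 segment(s) drawn
Segments drawn: 4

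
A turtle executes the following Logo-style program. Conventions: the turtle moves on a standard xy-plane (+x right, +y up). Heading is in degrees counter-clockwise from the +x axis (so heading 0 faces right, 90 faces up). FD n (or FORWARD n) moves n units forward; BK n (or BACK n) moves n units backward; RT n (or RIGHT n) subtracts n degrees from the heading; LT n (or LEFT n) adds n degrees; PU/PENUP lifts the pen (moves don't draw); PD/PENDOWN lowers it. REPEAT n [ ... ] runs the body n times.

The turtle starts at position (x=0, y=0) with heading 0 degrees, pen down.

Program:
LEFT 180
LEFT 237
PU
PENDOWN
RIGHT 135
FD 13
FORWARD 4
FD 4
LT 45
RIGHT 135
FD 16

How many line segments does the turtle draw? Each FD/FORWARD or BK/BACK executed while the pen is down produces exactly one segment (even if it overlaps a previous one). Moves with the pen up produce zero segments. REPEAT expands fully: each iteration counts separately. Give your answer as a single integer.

Answer: 4

Derivation:
Executing turtle program step by step:
Start: pos=(0,0), heading=0, pen down
LT 180: heading 0 -> 180
LT 237: heading 180 -> 57
PU: pen up
PD: pen down
RT 135: heading 57 -> 282
FD 13: (0,0) -> (2.703,-12.716) [heading=282, draw]
FD 4: (2.703,-12.716) -> (3.534,-16.629) [heading=282, draw]
FD 4: (3.534,-16.629) -> (4.366,-20.541) [heading=282, draw]
LT 45: heading 282 -> 327
RT 135: heading 327 -> 192
FD 16: (4.366,-20.541) -> (-11.284,-23.868) [heading=192, draw]
Final: pos=(-11.284,-23.868), heading=192, 4 segment(s) drawn
Segments drawn: 4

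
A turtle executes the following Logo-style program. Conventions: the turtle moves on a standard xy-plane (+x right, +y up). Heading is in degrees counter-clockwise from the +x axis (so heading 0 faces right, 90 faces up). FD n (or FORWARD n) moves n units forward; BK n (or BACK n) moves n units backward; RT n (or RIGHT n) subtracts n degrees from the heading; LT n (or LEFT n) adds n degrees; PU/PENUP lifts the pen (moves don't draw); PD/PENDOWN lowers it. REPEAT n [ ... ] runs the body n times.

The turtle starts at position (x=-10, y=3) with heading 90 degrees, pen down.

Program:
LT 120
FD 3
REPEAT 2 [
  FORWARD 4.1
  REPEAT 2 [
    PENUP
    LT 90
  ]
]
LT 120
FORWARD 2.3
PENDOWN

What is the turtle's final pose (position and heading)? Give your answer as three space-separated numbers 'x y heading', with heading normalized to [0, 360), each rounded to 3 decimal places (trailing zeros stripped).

Executing turtle program step by step:
Start: pos=(-10,3), heading=90, pen down
LT 120: heading 90 -> 210
FD 3: (-10,3) -> (-12.598,1.5) [heading=210, draw]
REPEAT 2 [
  -- iteration 1/2 --
  FD 4.1: (-12.598,1.5) -> (-16.149,-0.55) [heading=210, draw]
  REPEAT 2 [
    -- iteration 1/2 --
    PU: pen up
    LT 90: heading 210 -> 300
    -- iteration 2/2 --
    PU: pen up
    LT 90: heading 300 -> 30
  ]
  -- iteration 2/2 --
  FD 4.1: (-16.149,-0.55) -> (-12.598,1.5) [heading=30, move]
  REPEAT 2 [
    -- iteration 1/2 --
    PU: pen up
    LT 90: heading 30 -> 120
    -- iteration 2/2 --
    PU: pen up
    LT 90: heading 120 -> 210
  ]
]
LT 120: heading 210 -> 330
FD 2.3: (-12.598,1.5) -> (-10.606,0.35) [heading=330, move]
PD: pen down
Final: pos=(-10.606,0.35), heading=330, 2 segment(s) drawn

Answer: -10.606 0.35 330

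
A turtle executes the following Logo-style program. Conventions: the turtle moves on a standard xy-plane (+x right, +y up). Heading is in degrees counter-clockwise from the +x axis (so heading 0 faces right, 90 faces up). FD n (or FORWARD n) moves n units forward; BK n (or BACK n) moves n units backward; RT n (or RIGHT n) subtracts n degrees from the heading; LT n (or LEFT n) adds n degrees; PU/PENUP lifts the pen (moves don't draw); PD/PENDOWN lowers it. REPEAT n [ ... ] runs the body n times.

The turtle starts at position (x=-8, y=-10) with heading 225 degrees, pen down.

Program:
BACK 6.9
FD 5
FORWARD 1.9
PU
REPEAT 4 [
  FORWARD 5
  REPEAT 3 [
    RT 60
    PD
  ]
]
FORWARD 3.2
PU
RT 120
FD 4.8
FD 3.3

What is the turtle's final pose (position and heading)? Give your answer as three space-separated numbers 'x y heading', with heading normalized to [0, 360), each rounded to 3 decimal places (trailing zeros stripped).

Executing turtle program step by step:
Start: pos=(-8,-10), heading=225, pen down
BK 6.9: (-8,-10) -> (-3.121,-5.121) [heading=225, draw]
FD 5: (-3.121,-5.121) -> (-6.656,-8.656) [heading=225, draw]
FD 1.9: (-6.656,-8.656) -> (-8,-10) [heading=225, draw]
PU: pen up
REPEAT 4 [
  -- iteration 1/4 --
  FD 5: (-8,-10) -> (-11.536,-13.536) [heading=225, move]
  REPEAT 3 [
    -- iteration 1/3 --
    RT 60: heading 225 -> 165
    PD: pen down
    -- iteration 2/3 --
    RT 60: heading 165 -> 105
    PD: pen down
    -- iteration 3/3 --
    RT 60: heading 105 -> 45
    PD: pen down
  ]
  -- iteration 2/4 --
  FD 5: (-11.536,-13.536) -> (-8,-10) [heading=45, draw]
  REPEAT 3 [
    -- iteration 1/3 --
    RT 60: heading 45 -> 345
    PD: pen down
    -- iteration 2/3 --
    RT 60: heading 345 -> 285
    PD: pen down
    -- iteration 3/3 --
    RT 60: heading 285 -> 225
    PD: pen down
  ]
  -- iteration 3/4 --
  FD 5: (-8,-10) -> (-11.536,-13.536) [heading=225, draw]
  REPEAT 3 [
    -- iteration 1/3 --
    RT 60: heading 225 -> 165
    PD: pen down
    -- iteration 2/3 --
    RT 60: heading 165 -> 105
    PD: pen down
    -- iteration 3/3 --
    RT 60: heading 105 -> 45
    PD: pen down
  ]
  -- iteration 4/4 --
  FD 5: (-11.536,-13.536) -> (-8,-10) [heading=45, draw]
  REPEAT 3 [
    -- iteration 1/3 --
    RT 60: heading 45 -> 345
    PD: pen down
    -- iteration 2/3 --
    RT 60: heading 345 -> 285
    PD: pen down
    -- iteration 3/3 --
    RT 60: heading 285 -> 225
    PD: pen down
  ]
]
FD 3.2: (-8,-10) -> (-10.263,-12.263) [heading=225, draw]
PU: pen up
RT 120: heading 225 -> 105
FD 4.8: (-10.263,-12.263) -> (-11.505,-7.626) [heading=105, move]
FD 3.3: (-11.505,-7.626) -> (-12.359,-4.439) [heading=105, move]
Final: pos=(-12.359,-4.439), heading=105, 7 segment(s) drawn

Answer: -12.359 -4.439 105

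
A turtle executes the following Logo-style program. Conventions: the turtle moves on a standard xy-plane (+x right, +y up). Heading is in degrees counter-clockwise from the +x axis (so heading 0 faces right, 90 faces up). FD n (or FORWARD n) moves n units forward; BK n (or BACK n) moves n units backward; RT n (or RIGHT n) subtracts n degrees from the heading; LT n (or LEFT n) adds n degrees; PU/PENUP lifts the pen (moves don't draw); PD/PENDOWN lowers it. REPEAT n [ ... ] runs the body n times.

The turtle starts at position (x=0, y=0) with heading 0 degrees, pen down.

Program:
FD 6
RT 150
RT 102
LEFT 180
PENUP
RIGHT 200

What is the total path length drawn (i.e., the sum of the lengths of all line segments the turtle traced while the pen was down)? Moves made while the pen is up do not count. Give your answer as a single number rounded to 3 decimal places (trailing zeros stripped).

Executing turtle program step by step:
Start: pos=(0,0), heading=0, pen down
FD 6: (0,0) -> (6,0) [heading=0, draw]
RT 150: heading 0 -> 210
RT 102: heading 210 -> 108
LT 180: heading 108 -> 288
PU: pen up
RT 200: heading 288 -> 88
Final: pos=(6,0), heading=88, 1 segment(s) drawn

Segment lengths:
  seg 1: (0,0) -> (6,0), length = 6
Total = 6

Answer: 6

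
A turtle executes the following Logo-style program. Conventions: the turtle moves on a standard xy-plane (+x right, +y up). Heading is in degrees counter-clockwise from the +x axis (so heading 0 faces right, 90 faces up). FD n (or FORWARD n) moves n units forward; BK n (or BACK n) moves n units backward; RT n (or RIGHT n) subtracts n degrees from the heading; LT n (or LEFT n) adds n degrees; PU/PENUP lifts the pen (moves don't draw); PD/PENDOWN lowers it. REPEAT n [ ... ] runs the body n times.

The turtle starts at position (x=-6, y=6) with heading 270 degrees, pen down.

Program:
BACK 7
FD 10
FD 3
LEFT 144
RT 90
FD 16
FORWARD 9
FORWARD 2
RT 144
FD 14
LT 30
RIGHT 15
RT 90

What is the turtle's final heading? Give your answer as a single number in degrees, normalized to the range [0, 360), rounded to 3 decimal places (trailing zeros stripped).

Answer: 105

Derivation:
Executing turtle program step by step:
Start: pos=(-6,6), heading=270, pen down
BK 7: (-6,6) -> (-6,13) [heading=270, draw]
FD 10: (-6,13) -> (-6,3) [heading=270, draw]
FD 3: (-6,3) -> (-6,0) [heading=270, draw]
LT 144: heading 270 -> 54
RT 90: heading 54 -> 324
FD 16: (-6,0) -> (6.944,-9.405) [heading=324, draw]
FD 9: (6.944,-9.405) -> (14.225,-14.695) [heading=324, draw]
FD 2: (14.225,-14.695) -> (15.843,-15.87) [heading=324, draw]
RT 144: heading 324 -> 180
FD 14: (15.843,-15.87) -> (1.843,-15.87) [heading=180, draw]
LT 30: heading 180 -> 210
RT 15: heading 210 -> 195
RT 90: heading 195 -> 105
Final: pos=(1.843,-15.87), heading=105, 7 segment(s) drawn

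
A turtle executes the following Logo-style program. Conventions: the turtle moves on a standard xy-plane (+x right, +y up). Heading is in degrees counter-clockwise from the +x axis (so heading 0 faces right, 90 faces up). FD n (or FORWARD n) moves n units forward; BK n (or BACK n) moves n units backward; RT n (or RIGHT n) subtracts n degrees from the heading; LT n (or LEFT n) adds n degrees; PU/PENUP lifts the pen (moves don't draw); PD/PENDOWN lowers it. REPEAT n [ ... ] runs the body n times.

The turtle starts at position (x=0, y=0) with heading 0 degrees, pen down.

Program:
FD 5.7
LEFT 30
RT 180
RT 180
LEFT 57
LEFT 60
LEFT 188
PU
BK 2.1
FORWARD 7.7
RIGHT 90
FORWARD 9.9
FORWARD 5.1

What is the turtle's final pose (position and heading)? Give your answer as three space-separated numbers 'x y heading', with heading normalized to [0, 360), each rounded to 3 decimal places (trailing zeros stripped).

Answer: 4.436 -15.961 245

Derivation:
Executing turtle program step by step:
Start: pos=(0,0), heading=0, pen down
FD 5.7: (0,0) -> (5.7,0) [heading=0, draw]
LT 30: heading 0 -> 30
RT 180: heading 30 -> 210
RT 180: heading 210 -> 30
LT 57: heading 30 -> 87
LT 60: heading 87 -> 147
LT 188: heading 147 -> 335
PU: pen up
BK 2.1: (5.7,0) -> (3.797,0.887) [heading=335, move]
FD 7.7: (3.797,0.887) -> (10.775,-2.367) [heading=335, move]
RT 90: heading 335 -> 245
FD 9.9: (10.775,-2.367) -> (6.591,-11.339) [heading=245, move]
FD 5.1: (6.591,-11.339) -> (4.436,-15.961) [heading=245, move]
Final: pos=(4.436,-15.961), heading=245, 1 segment(s) drawn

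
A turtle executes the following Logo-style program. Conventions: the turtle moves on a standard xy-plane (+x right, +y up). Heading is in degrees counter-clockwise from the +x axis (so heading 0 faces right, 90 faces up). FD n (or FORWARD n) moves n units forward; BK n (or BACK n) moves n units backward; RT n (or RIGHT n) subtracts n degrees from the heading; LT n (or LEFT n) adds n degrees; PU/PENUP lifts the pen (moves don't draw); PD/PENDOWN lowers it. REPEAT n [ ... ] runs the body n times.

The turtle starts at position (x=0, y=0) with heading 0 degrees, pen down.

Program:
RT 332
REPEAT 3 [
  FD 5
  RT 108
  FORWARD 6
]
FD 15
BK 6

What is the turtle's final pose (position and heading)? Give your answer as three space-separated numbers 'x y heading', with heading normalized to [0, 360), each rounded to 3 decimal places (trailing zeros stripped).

Executing turtle program step by step:
Start: pos=(0,0), heading=0, pen down
RT 332: heading 0 -> 28
REPEAT 3 [
  -- iteration 1/3 --
  FD 5: (0,0) -> (4.415,2.347) [heading=28, draw]
  RT 108: heading 28 -> 280
  FD 6: (4.415,2.347) -> (5.457,-3.561) [heading=280, draw]
  -- iteration 2/3 --
  FD 5: (5.457,-3.561) -> (6.325,-8.486) [heading=280, draw]
  RT 108: heading 280 -> 172
  FD 6: (6.325,-8.486) -> (0.383,-7.65) [heading=172, draw]
  -- iteration 3/3 --
  FD 5: (0.383,-7.65) -> (-4.568,-6.955) [heading=172, draw]
  RT 108: heading 172 -> 64
  FD 6: (-4.568,-6.955) -> (-1.938,-1.562) [heading=64, draw]
]
FD 15: (-1.938,-1.562) -> (4.638,11.92) [heading=64, draw]
BK 6: (4.638,11.92) -> (2.007,6.527) [heading=64, draw]
Final: pos=(2.007,6.527), heading=64, 8 segment(s) drawn

Answer: 2.007 6.527 64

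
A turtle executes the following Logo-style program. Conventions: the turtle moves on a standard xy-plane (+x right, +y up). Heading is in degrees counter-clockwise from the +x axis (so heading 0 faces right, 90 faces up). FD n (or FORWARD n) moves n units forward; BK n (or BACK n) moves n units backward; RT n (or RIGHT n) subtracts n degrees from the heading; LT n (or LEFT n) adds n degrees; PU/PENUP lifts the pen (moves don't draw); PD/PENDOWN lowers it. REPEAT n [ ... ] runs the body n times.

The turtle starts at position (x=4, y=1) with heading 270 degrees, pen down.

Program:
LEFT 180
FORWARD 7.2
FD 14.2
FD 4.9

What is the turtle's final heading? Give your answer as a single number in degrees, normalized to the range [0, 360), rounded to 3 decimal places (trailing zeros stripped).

Executing turtle program step by step:
Start: pos=(4,1), heading=270, pen down
LT 180: heading 270 -> 90
FD 7.2: (4,1) -> (4,8.2) [heading=90, draw]
FD 14.2: (4,8.2) -> (4,22.4) [heading=90, draw]
FD 4.9: (4,22.4) -> (4,27.3) [heading=90, draw]
Final: pos=(4,27.3), heading=90, 3 segment(s) drawn

Answer: 90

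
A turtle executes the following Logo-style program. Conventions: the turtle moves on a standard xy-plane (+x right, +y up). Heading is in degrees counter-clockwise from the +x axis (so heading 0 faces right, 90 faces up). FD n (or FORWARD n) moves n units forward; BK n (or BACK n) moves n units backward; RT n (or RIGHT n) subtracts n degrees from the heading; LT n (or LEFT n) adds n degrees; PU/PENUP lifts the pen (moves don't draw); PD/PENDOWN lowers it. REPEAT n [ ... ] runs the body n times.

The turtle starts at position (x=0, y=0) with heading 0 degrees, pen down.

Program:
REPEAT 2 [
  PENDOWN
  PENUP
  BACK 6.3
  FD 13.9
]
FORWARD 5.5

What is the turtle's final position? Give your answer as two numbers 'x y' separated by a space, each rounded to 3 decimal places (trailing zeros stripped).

Answer: 20.7 0

Derivation:
Executing turtle program step by step:
Start: pos=(0,0), heading=0, pen down
REPEAT 2 [
  -- iteration 1/2 --
  PD: pen down
  PU: pen up
  BK 6.3: (0,0) -> (-6.3,0) [heading=0, move]
  FD 13.9: (-6.3,0) -> (7.6,0) [heading=0, move]
  -- iteration 2/2 --
  PD: pen down
  PU: pen up
  BK 6.3: (7.6,0) -> (1.3,0) [heading=0, move]
  FD 13.9: (1.3,0) -> (15.2,0) [heading=0, move]
]
FD 5.5: (15.2,0) -> (20.7,0) [heading=0, move]
Final: pos=(20.7,0), heading=0, 0 segment(s) drawn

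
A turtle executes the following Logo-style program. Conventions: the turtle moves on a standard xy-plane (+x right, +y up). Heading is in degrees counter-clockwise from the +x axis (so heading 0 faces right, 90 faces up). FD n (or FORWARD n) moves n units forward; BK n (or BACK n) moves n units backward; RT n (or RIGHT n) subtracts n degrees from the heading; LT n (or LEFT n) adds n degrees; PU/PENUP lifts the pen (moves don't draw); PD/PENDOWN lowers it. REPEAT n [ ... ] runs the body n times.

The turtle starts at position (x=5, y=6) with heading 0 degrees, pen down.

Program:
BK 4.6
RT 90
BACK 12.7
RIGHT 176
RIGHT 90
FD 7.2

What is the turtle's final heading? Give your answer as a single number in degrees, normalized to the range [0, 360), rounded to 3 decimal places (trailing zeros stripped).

Answer: 4

Derivation:
Executing turtle program step by step:
Start: pos=(5,6), heading=0, pen down
BK 4.6: (5,6) -> (0.4,6) [heading=0, draw]
RT 90: heading 0 -> 270
BK 12.7: (0.4,6) -> (0.4,18.7) [heading=270, draw]
RT 176: heading 270 -> 94
RT 90: heading 94 -> 4
FD 7.2: (0.4,18.7) -> (7.582,19.202) [heading=4, draw]
Final: pos=(7.582,19.202), heading=4, 3 segment(s) drawn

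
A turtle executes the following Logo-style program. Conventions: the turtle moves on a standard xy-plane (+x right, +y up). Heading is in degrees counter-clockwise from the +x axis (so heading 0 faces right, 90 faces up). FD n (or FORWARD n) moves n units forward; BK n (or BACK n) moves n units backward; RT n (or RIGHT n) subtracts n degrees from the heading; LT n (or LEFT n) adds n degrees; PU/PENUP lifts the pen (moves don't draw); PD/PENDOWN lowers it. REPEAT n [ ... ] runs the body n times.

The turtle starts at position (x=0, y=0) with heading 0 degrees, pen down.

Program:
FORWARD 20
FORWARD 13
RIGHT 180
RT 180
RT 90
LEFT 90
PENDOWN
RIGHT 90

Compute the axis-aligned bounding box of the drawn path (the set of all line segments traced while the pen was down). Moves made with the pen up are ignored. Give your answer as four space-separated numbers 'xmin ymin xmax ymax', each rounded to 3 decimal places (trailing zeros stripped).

Executing turtle program step by step:
Start: pos=(0,0), heading=0, pen down
FD 20: (0,0) -> (20,0) [heading=0, draw]
FD 13: (20,0) -> (33,0) [heading=0, draw]
RT 180: heading 0 -> 180
RT 180: heading 180 -> 0
RT 90: heading 0 -> 270
LT 90: heading 270 -> 0
PD: pen down
RT 90: heading 0 -> 270
Final: pos=(33,0), heading=270, 2 segment(s) drawn

Segment endpoints: x in {0, 20, 33}, y in {0}
xmin=0, ymin=0, xmax=33, ymax=0

Answer: 0 0 33 0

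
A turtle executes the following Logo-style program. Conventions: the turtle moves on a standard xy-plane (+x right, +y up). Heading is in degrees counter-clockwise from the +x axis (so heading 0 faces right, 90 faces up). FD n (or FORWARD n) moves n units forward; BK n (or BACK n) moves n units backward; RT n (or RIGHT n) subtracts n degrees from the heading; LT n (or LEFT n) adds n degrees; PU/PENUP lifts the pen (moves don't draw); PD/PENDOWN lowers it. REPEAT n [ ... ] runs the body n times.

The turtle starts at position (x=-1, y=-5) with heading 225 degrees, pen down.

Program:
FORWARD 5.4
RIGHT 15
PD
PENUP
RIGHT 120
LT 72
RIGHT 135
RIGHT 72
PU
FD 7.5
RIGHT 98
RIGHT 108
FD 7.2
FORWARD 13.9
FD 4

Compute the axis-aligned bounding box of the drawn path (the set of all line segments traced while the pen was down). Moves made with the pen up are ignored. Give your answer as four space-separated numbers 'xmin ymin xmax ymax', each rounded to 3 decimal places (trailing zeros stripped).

Answer: -4.818 -8.818 -1 -5

Derivation:
Executing turtle program step by step:
Start: pos=(-1,-5), heading=225, pen down
FD 5.4: (-1,-5) -> (-4.818,-8.818) [heading=225, draw]
RT 15: heading 225 -> 210
PD: pen down
PU: pen up
RT 120: heading 210 -> 90
LT 72: heading 90 -> 162
RT 135: heading 162 -> 27
RT 72: heading 27 -> 315
PU: pen up
FD 7.5: (-4.818,-8.818) -> (0.485,-14.122) [heading=315, move]
RT 98: heading 315 -> 217
RT 108: heading 217 -> 109
FD 7.2: (0.485,-14.122) -> (-1.859,-7.314) [heading=109, move]
FD 13.9: (-1.859,-7.314) -> (-6.385,5.829) [heading=109, move]
FD 4: (-6.385,5.829) -> (-7.687,9.611) [heading=109, move]
Final: pos=(-7.687,9.611), heading=109, 1 segment(s) drawn

Segment endpoints: x in {-4.818, -1}, y in {-8.818, -5}
xmin=-4.818, ymin=-8.818, xmax=-1, ymax=-5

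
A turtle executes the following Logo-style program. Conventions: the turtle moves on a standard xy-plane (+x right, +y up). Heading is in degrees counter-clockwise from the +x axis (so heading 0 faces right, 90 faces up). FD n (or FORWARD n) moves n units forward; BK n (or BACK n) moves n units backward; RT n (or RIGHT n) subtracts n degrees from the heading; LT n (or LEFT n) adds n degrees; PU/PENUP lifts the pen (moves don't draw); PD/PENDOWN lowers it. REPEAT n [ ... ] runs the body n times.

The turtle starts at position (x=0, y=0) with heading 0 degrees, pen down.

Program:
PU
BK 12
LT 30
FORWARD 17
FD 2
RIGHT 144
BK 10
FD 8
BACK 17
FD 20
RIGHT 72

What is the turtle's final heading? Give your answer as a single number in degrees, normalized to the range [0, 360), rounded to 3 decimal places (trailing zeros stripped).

Executing turtle program step by step:
Start: pos=(0,0), heading=0, pen down
PU: pen up
BK 12: (0,0) -> (-12,0) [heading=0, move]
LT 30: heading 0 -> 30
FD 17: (-12,0) -> (2.722,8.5) [heading=30, move]
FD 2: (2.722,8.5) -> (4.454,9.5) [heading=30, move]
RT 144: heading 30 -> 246
BK 10: (4.454,9.5) -> (8.522,18.635) [heading=246, move]
FD 8: (8.522,18.635) -> (5.268,11.327) [heading=246, move]
BK 17: (5.268,11.327) -> (12.182,26.857) [heading=246, move]
FD 20: (12.182,26.857) -> (4.048,8.586) [heading=246, move]
RT 72: heading 246 -> 174
Final: pos=(4.048,8.586), heading=174, 0 segment(s) drawn

Answer: 174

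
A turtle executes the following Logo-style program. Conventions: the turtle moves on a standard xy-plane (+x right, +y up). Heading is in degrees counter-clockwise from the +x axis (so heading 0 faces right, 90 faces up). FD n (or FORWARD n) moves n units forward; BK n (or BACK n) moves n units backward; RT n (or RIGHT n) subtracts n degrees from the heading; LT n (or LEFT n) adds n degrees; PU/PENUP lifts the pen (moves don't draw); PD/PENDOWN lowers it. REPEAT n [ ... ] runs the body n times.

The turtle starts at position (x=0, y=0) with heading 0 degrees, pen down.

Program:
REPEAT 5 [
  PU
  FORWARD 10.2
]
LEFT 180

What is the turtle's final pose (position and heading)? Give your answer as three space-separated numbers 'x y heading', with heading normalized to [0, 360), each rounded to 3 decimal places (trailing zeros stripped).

Answer: 51 0 180

Derivation:
Executing turtle program step by step:
Start: pos=(0,0), heading=0, pen down
REPEAT 5 [
  -- iteration 1/5 --
  PU: pen up
  FD 10.2: (0,0) -> (10.2,0) [heading=0, move]
  -- iteration 2/5 --
  PU: pen up
  FD 10.2: (10.2,0) -> (20.4,0) [heading=0, move]
  -- iteration 3/5 --
  PU: pen up
  FD 10.2: (20.4,0) -> (30.6,0) [heading=0, move]
  -- iteration 4/5 --
  PU: pen up
  FD 10.2: (30.6,0) -> (40.8,0) [heading=0, move]
  -- iteration 5/5 --
  PU: pen up
  FD 10.2: (40.8,0) -> (51,0) [heading=0, move]
]
LT 180: heading 0 -> 180
Final: pos=(51,0), heading=180, 0 segment(s) drawn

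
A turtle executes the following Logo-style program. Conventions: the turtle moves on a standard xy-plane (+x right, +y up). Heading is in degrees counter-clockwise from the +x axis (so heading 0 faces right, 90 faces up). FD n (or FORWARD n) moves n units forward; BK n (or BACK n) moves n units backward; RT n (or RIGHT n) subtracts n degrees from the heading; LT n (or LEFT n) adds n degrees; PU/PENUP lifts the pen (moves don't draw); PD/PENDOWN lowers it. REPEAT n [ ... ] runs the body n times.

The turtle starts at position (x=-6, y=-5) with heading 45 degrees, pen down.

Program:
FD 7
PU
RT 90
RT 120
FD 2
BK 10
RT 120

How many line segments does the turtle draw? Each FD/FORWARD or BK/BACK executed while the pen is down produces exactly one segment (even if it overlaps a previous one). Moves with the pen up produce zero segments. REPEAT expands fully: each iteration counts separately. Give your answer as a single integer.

Executing turtle program step by step:
Start: pos=(-6,-5), heading=45, pen down
FD 7: (-6,-5) -> (-1.05,-0.05) [heading=45, draw]
PU: pen up
RT 90: heading 45 -> 315
RT 120: heading 315 -> 195
FD 2: (-1.05,-0.05) -> (-2.982,-0.568) [heading=195, move]
BK 10: (-2.982,-0.568) -> (6.677,2.02) [heading=195, move]
RT 120: heading 195 -> 75
Final: pos=(6.677,2.02), heading=75, 1 segment(s) drawn
Segments drawn: 1

Answer: 1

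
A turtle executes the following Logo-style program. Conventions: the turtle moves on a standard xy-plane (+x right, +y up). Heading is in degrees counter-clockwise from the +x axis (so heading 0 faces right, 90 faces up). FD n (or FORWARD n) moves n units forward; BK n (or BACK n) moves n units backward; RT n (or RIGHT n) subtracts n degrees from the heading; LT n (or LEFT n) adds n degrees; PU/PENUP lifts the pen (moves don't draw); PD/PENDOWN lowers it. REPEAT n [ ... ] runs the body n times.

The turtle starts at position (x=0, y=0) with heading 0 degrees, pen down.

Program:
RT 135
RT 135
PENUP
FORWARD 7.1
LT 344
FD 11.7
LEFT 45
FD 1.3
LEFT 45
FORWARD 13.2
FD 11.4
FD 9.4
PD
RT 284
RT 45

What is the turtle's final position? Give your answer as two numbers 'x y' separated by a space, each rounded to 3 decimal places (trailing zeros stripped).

Answer: -30.088 28.855

Derivation:
Executing turtle program step by step:
Start: pos=(0,0), heading=0, pen down
RT 135: heading 0 -> 225
RT 135: heading 225 -> 90
PU: pen up
FD 7.1: (0,0) -> (0,7.1) [heading=90, move]
LT 344: heading 90 -> 74
FD 11.7: (0,7.1) -> (3.225,18.347) [heading=74, move]
LT 45: heading 74 -> 119
FD 1.3: (3.225,18.347) -> (2.595,19.484) [heading=119, move]
LT 45: heading 119 -> 164
FD 13.2: (2.595,19.484) -> (-10.094,23.122) [heading=164, move]
FD 11.4: (-10.094,23.122) -> (-21.052,26.264) [heading=164, move]
FD 9.4: (-21.052,26.264) -> (-30.088,28.855) [heading=164, move]
PD: pen down
RT 284: heading 164 -> 240
RT 45: heading 240 -> 195
Final: pos=(-30.088,28.855), heading=195, 0 segment(s) drawn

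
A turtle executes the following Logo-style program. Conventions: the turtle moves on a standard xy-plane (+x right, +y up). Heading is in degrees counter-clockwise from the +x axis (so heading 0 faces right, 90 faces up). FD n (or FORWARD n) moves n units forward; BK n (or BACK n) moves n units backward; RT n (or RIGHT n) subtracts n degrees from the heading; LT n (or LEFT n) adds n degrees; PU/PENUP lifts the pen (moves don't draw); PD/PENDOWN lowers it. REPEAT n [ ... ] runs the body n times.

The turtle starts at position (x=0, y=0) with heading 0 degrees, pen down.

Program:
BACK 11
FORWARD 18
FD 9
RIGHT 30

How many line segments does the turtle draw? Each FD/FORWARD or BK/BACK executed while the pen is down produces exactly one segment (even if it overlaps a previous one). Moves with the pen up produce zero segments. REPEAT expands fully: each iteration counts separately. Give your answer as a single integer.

Answer: 3

Derivation:
Executing turtle program step by step:
Start: pos=(0,0), heading=0, pen down
BK 11: (0,0) -> (-11,0) [heading=0, draw]
FD 18: (-11,0) -> (7,0) [heading=0, draw]
FD 9: (7,0) -> (16,0) [heading=0, draw]
RT 30: heading 0 -> 330
Final: pos=(16,0), heading=330, 3 segment(s) drawn
Segments drawn: 3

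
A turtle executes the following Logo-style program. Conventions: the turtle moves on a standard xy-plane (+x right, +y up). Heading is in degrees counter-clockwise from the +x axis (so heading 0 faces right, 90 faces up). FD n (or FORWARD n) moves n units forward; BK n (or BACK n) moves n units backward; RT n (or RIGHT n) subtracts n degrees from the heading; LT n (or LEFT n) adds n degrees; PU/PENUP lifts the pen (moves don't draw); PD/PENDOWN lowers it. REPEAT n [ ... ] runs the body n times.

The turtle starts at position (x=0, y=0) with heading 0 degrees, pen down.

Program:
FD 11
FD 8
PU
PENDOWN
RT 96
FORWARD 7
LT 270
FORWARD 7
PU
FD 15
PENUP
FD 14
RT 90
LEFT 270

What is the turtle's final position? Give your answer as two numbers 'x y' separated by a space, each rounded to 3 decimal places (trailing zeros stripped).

Executing turtle program step by step:
Start: pos=(0,0), heading=0, pen down
FD 11: (0,0) -> (11,0) [heading=0, draw]
FD 8: (11,0) -> (19,0) [heading=0, draw]
PU: pen up
PD: pen down
RT 96: heading 0 -> 264
FD 7: (19,0) -> (18.268,-6.962) [heading=264, draw]
LT 270: heading 264 -> 174
FD 7: (18.268,-6.962) -> (11.307,-6.23) [heading=174, draw]
PU: pen up
FD 15: (11.307,-6.23) -> (-3.611,-4.662) [heading=174, move]
PU: pen up
FD 14: (-3.611,-4.662) -> (-17.534,-3.199) [heading=174, move]
RT 90: heading 174 -> 84
LT 270: heading 84 -> 354
Final: pos=(-17.534,-3.199), heading=354, 4 segment(s) drawn

Answer: -17.534 -3.199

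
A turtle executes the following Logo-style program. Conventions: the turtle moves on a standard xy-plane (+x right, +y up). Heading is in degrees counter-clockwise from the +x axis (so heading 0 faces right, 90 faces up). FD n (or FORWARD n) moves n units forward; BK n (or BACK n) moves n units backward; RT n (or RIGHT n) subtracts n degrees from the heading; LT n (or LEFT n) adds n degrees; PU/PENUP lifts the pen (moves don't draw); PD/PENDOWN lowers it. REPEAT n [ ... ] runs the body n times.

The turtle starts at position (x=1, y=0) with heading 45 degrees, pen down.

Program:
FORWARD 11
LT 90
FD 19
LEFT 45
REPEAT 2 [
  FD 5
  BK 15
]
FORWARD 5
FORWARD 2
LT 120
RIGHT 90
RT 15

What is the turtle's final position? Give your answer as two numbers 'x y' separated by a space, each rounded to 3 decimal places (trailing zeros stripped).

Answer: 8.343 21.213

Derivation:
Executing turtle program step by step:
Start: pos=(1,0), heading=45, pen down
FD 11: (1,0) -> (8.778,7.778) [heading=45, draw]
LT 90: heading 45 -> 135
FD 19: (8.778,7.778) -> (-4.657,21.213) [heading=135, draw]
LT 45: heading 135 -> 180
REPEAT 2 [
  -- iteration 1/2 --
  FD 5: (-4.657,21.213) -> (-9.657,21.213) [heading=180, draw]
  BK 15: (-9.657,21.213) -> (5.343,21.213) [heading=180, draw]
  -- iteration 2/2 --
  FD 5: (5.343,21.213) -> (0.343,21.213) [heading=180, draw]
  BK 15: (0.343,21.213) -> (15.343,21.213) [heading=180, draw]
]
FD 5: (15.343,21.213) -> (10.343,21.213) [heading=180, draw]
FD 2: (10.343,21.213) -> (8.343,21.213) [heading=180, draw]
LT 120: heading 180 -> 300
RT 90: heading 300 -> 210
RT 15: heading 210 -> 195
Final: pos=(8.343,21.213), heading=195, 8 segment(s) drawn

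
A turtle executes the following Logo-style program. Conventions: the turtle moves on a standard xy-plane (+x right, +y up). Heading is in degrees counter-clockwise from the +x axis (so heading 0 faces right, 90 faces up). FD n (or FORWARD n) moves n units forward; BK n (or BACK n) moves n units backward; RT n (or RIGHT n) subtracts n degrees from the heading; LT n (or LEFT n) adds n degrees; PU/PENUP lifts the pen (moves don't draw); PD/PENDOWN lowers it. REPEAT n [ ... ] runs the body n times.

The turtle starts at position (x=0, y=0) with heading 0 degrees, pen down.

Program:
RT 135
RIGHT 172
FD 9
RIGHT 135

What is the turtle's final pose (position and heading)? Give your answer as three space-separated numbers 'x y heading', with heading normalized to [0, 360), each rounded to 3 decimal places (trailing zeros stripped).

Executing turtle program step by step:
Start: pos=(0,0), heading=0, pen down
RT 135: heading 0 -> 225
RT 172: heading 225 -> 53
FD 9: (0,0) -> (5.416,7.188) [heading=53, draw]
RT 135: heading 53 -> 278
Final: pos=(5.416,7.188), heading=278, 1 segment(s) drawn

Answer: 5.416 7.188 278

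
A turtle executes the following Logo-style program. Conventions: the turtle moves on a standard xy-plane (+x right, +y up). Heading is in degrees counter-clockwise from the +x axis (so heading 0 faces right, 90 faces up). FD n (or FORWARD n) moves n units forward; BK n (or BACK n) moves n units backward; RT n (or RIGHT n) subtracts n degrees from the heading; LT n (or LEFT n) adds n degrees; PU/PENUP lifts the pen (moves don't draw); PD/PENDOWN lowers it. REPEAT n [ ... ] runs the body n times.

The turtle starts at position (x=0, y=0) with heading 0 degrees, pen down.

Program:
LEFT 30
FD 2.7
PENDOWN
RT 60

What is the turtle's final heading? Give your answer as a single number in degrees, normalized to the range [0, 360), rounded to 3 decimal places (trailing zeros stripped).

Answer: 330

Derivation:
Executing turtle program step by step:
Start: pos=(0,0), heading=0, pen down
LT 30: heading 0 -> 30
FD 2.7: (0,0) -> (2.338,1.35) [heading=30, draw]
PD: pen down
RT 60: heading 30 -> 330
Final: pos=(2.338,1.35), heading=330, 1 segment(s) drawn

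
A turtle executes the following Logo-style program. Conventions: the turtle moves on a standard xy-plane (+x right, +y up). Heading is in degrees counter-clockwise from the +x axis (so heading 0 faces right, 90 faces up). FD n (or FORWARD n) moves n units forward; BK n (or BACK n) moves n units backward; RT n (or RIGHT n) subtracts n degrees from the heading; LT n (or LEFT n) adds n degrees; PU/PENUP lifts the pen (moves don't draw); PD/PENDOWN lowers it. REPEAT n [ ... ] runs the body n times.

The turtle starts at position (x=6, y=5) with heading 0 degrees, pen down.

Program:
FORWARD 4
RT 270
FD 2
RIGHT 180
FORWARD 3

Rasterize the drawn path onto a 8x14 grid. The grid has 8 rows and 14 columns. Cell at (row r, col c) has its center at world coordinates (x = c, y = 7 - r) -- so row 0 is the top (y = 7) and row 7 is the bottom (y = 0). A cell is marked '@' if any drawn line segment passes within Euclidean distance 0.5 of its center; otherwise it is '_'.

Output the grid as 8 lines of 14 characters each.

Segment 0: (6,5) -> (10,5)
Segment 1: (10,5) -> (10,7)
Segment 2: (10,7) -> (10,4)

Answer: __________@___
__________@___
______@@@@@___
__________@___
______________
______________
______________
______________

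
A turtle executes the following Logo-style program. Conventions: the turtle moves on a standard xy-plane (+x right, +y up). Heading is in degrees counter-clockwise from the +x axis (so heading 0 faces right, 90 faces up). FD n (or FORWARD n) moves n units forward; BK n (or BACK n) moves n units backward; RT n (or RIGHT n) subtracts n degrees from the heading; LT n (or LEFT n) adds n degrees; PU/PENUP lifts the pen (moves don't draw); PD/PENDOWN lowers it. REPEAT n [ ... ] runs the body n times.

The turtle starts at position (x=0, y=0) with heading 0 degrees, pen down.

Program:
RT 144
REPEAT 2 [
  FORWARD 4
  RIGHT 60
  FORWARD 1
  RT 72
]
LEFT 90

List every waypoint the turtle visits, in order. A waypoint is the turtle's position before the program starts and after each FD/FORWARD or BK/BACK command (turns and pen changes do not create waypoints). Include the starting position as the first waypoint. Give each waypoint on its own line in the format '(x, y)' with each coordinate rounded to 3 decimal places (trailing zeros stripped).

Answer: (0, 0)
(-3.236, -2.351)
(-4.15, -1.944)
(-3.731, 2.034)
(-2.818, 2.44)

Derivation:
Executing turtle program step by step:
Start: pos=(0,0), heading=0, pen down
RT 144: heading 0 -> 216
REPEAT 2 [
  -- iteration 1/2 --
  FD 4: (0,0) -> (-3.236,-2.351) [heading=216, draw]
  RT 60: heading 216 -> 156
  FD 1: (-3.236,-2.351) -> (-4.15,-1.944) [heading=156, draw]
  RT 72: heading 156 -> 84
  -- iteration 2/2 --
  FD 4: (-4.15,-1.944) -> (-3.731,2.034) [heading=84, draw]
  RT 60: heading 84 -> 24
  FD 1: (-3.731,2.034) -> (-2.818,2.44) [heading=24, draw]
  RT 72: heading 24 -> 312
]
LT 90: heading 312 -> 42
Final: pos=(-2.818,2.44), heading=42, 4 segment(s) drawn
Waypoints (5 total):
(0, 0)
(-3.236, -2.351)
(-4.15, -1.944)
(-3.731, 2.034)
(-2.818, 2.44)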